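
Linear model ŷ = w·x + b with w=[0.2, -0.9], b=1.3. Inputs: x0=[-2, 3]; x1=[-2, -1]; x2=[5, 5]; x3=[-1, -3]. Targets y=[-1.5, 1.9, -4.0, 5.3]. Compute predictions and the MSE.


ŷ0 = (0.2)·(-2) + (-0.9)·(3) + 1.3 = -1.8
ŷ1 = (0.2)·(-2) + (-0.9)·(-1) + 1.3 = 1.8
ŷ2 = (0.2)·(5) + (-0.9)·(5) + 1.3 = -2.2
ŷ3 = (0.2)·(-1) + (-0.9)·(-3) + 1.3 = 3.8
errors² = [0.09, 0.01, 3.24, 2.25]
MSE = 5.5900/4 = 1.3975

1.3975


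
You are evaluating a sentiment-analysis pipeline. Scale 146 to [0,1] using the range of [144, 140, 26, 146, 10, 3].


min=3, max=146
(146-3)/(146-3) = 143/143 = 1.0

1.0


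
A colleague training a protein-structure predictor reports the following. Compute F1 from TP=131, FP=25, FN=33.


Precision = 131/156 = 0.8397
Recall = 131/164 = 0.7988
F1 = 2·P·R/(P+R) = 2·TP/(2·TP+FP+FN) = 262/(262+25+33) = 262/320 = 0.8187

0.8187


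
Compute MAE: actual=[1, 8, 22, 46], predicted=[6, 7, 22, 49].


Absolute errors: |1-6|=5, |8-7|=1, |22-22|=0, |46-49|=3
Sum = 9
MAE = 9/4 = 9/4

9/4


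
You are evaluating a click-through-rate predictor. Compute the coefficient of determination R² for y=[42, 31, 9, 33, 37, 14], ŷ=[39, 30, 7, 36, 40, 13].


ȳ = 27.6667
SS_res = Σ(y-ŷ)² = 33
SS_tot = Σ(y-ȳ)² = 867.33
R² = 1 - SS_res/SS_tot = 1 - 0.038 = 0.962

0.962


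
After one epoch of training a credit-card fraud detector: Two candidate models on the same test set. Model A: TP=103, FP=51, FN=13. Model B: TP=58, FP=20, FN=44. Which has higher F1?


Model A: P=103/154=0.6688, R=103/116=0.8879, F1=2PR/(P+R)=2TP/(2TP+FP+FN)=206/270=0.763
Model B: P=58/78=0.7436, R=58/102=0.5686, F1=2PR/(P+R)=2TP/(2TP+FP+FN)=116/180=0.6444
0.763 > 0.6444 → Model A

Model A


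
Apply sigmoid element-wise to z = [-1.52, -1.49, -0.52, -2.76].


σ(-1.52) = 1/(1+e^1.52) = 0.1795
σ(-1.49) = 1/(1+e^1.49) = 0.1839
σ(-0.52) = 1/(1+e^0.52) = 0.3729
σ(-2.76) = 1/(1+e^2.76) = 0.0595
result = [0.1795, 0.1839, 0.3729, 0.0595]

[0.1795, 0.1839, 0.3729, 0.0595]


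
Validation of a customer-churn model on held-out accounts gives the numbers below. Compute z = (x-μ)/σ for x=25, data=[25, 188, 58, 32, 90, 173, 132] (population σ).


μ = 99.7143, σ = 61.1899
z = (25 - 99.7143)/61.1899 = -1.221

-1.221


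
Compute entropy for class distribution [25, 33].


Probabilities: [25/58, 33/58] ≈ [0.431, 0.569]
H = -((25/58)·log₂(25/58) + (33/58)·log₂(33/58))
  = 0.9862 bits

0.9862 bits


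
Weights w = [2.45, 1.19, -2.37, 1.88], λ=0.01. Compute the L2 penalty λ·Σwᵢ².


‖w‖₂² = (2.45)² + (1.19)² + (-2.37)² + (1.88)²
     = 6.0025 + 1.4161 + 5.6169 + 3.5344
     = 16.5699
λ·‖w‖₂² = 0.01·16.5699 = 0.165699

0.165699


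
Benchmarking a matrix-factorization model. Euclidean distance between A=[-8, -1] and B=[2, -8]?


d = √((-8-2)² + (-1+ 8)²)
  = √(100 + 49)
  = √149 = 12.2066

12.2066


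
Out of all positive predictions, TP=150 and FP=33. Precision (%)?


Precision = TP/(TP+FP)
= 150/(150+33)
= 150/183 = 81.97%

81.97%


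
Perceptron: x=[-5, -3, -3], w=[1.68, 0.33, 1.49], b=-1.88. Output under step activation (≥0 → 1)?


z = (-5)·(1.68) + (-3)·(0.33) + (-3)·(1.49) - 1.88
  = -15.74
step(z) = 0 (z<0)

0


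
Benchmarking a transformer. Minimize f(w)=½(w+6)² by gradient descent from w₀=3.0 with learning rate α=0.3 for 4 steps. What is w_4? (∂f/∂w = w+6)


step 1: grad = 3+6 = 9; w = 3 - 0.3·(9) = 0.3
step 2: grad = 0.3+6 = 6.3; w = 0.3 - 0.3·(6.3) = -1.59
step 3: grad = -1.59+6 = 4.41; w = -1.59 - 0.3·(4.41) = -2.913
step 4: grad = -2.913+6 = 3.087; w = -2.913 - 0.3·(3.087) = -3.8391

-3.8391


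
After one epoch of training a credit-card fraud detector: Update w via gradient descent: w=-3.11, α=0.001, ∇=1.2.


w_new = w - α·∇
= -3.11 - 0.001·1.2
= -3.11 - 0.0012
= -3.1112

-3.1112


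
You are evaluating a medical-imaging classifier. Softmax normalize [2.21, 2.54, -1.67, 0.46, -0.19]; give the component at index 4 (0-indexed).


Exponentials: e^2.21=9.1157, e^2.54=12.6797, e^-1.67=0.1882, e^0.46=1.5841, e^-0.19=0.827
Sum = 24.3947
Softmax = [0.3737, 0.5198, 0.0077, 0.0649, 0.0339]
p[4] = 0.827/24.3947 = 0.0339

0.0339


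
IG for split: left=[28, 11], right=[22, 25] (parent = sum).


Parent = [50, 36], H_parent = 0.9808
H_left = 0.8582 (n=39), H_right = 0.9971 (n=47)
H_children = (39/86)·0.8582 + (47/86)·0.9971 = 0.9341
IG = 0.9808 - 0.9341 = 0.0467

0.0467


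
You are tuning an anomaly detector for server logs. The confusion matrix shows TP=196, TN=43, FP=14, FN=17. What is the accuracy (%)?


Accuracy = (TP+TN)/(TP+TN+FP+FN)
= (196+43)/(270)
= 239/270 = 88.52%

88.52%


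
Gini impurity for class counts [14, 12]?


Probabilities: [14/26, 12/26] ≈ [0.5385, 0.4615]
Σpᵢ² = (196 + 144)/26² = 340/676
Gini = 1 - Σpᵢ² = 1 - 340/676 = 0.497

0.497


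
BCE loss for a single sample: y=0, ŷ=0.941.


BCE = -[y·ln(p) + (1-y)·ln(1-p)]
= -0 - 1·ln(1-0.941)
= -ln(0.059) = 2.8302

2.8302


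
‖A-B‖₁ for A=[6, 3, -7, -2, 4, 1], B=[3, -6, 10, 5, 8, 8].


d = |6-3| + |3+ 6| + |-7-10| + |-2-5| + |4-8| + |1-8|
  = 3 + 9 + 17 + 7 + 4 + 7
  = 47

47


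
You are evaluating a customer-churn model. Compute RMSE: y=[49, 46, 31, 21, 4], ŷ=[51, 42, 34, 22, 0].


MSE = 46/5 = 9.2
RMSE = √(46/5) = 3.0332

3.0332


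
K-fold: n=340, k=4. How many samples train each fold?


Fold size = 340/4 = 85
Training per fold = 340 - 85 = 255

255


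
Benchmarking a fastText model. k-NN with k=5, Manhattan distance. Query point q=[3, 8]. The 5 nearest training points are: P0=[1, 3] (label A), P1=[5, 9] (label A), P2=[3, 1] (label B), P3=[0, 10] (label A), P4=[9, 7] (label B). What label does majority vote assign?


d(q,P0) = 7  (label A)
d(q,P1) = 3  (label A)
d(q,P2) = 7  (label B)
d(q,P3) = 5  (label A)
d(q,P4) = 7  (label B)
Votes: A=3, B=2
Majority → A

A


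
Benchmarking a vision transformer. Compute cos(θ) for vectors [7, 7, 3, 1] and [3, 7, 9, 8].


A·B = 7·3 + 7·7 + 3·9 + 1·8 = 105
‖A‖ = √108 = 10.3923, ‖B‖ = √203 = 14.2478
cos = 105/(√108·√203) = 105/√21924 = 0.7091

0.7091


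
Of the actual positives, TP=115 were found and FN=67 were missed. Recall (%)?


Recall = TP/(TP+FN)
= 115/(115+67)
= 115/182 = 63.19%

63.19%


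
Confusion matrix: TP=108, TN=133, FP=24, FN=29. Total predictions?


Total = TP + TN + FP + FN
= 108 + 133 + 24 + 29
= 294
(Predicted positive: 132, predicted negative: 162)

294


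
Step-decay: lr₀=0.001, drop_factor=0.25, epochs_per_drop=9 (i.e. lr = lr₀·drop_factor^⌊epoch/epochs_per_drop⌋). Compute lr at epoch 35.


n_drops = ⌊35/9⌋ = 3
lr = 0.001·0.25^3 = 0.001·0.015625 = 0.000015625

0.000015625


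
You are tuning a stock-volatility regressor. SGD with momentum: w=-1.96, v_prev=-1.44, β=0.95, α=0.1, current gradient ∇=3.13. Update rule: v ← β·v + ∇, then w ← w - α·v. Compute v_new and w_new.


v_new = 0.95·-1.44 + 3.13 = -1.368 + 3.13 = 1.762
w_new = -1.96 - 0.1·1.762 = -1.96 - 0.1762 = -2.1362

v_new=1.762, w_new=-2.1362


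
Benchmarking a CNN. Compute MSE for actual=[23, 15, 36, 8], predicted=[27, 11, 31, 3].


Squared errors: (23-27)²=16, (15-11)²=16, (36-31)²=25, (8-3)²=25
Sum = 82
MSE = 82/4 = 41/2

41/2


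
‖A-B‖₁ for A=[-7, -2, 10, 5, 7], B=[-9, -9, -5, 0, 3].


d = |-7+ 9| + |-2+ 9| + |10+ 5| + |5-0| + |7-3|
  = 2 + 7 + 15 + 5 + 4
  = 33

33


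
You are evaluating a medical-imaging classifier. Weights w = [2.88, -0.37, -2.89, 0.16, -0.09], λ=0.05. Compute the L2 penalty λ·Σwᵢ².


‖w‖₂² = (2.88)² + (-0.37)² + (-2.89)² + (0.16)² + (-0.09)²
     = 8.2944 + 0.1369 + 8.3521 + 0.0256 + 0.0081
     = 16.8171
λ·‖w‖₂² = 0.05·16.8171 = 0.840855

0.840855


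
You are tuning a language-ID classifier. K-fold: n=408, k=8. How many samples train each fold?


Fold size = 408/8 = 51
Training per fold = 408 - 51 = 357

357


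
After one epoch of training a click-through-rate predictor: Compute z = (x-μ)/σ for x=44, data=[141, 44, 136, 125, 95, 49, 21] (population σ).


μ = 87.2857, σ = 45.4712
z = (44 - 87.2857)/45.4712 = -0.9519

-0.9519


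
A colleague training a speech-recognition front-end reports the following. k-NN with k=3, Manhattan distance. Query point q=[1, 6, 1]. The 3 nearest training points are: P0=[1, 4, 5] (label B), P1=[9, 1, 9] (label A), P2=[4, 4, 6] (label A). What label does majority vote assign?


d(q,P0) = 6  (label B)
d(q,P1) = 21  (label A)
d(q,P2) = 10  (label A)
Votes: A=2, B=1
Majority → A

A


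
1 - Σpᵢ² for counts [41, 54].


Probabilities: [41/95, 54/95] ≈ [0.4316, 0.5684]
Σpᵢ² = (1681 + 2916)/95² = 4597/9025
Gini = 1 - Σpᵢ² = 1 - 4597/9025 = 0.4906

0.4906


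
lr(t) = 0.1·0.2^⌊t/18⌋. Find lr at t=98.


n_drops = ⌊98/18⌋ = 5
lr = 0.1·0.2^5 = 0.1·0.00032 = 0.000032

0.000032


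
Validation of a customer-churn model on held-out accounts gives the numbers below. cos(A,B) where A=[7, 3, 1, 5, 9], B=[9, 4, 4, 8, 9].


A·B = 7·9 + 3·4 + 1·4 + 5·8 + 9·9 = 200
‖A‖ = √165 = 12.8452, ‖B‖ = √258 = 16.0624
cos = 200/(√165·√258) = 200/√42570 = 0.9693

0.9693


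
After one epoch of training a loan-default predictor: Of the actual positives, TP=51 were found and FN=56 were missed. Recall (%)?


Recall = TP/(TP+FN)
= 51/(51+56)
= 51/107 = 47.66%

47.66%


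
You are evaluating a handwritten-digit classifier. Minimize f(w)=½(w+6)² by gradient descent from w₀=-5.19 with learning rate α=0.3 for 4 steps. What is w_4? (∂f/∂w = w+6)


step 1: grad = -5.19+6 = 0.81; w = -5.19 - 0.3·(0.81) = -5.433
step 2: grad = -5.433+6 = 0.567; w = -5.433 - 0.3·(0.567) = -5.6031
step 3: grad = -5.6031+6 = 0.3969; w = -5.6031 - 0.3·(0.3969) = -5.72217
step 4: grad = -5.72217+6 = 0.27783; w = -5.72217 - 0.3·(0.27783) = -5.805519

-5.805519


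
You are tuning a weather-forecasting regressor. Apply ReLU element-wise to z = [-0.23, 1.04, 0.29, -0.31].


ReLU(-0.23) = max(0, -0.23) = 0.0
ReLU(1.04) = max(0, 1.04) = 1.04
ReLU(0.29) = max(0, 0.29) = 0.29
ReLU(-0.31) = max(0, -0.31) = 0.0
result = [0.0, 1.04, 0.29, 0.0]

[0.0, 1.04, 0.29, 0.0]


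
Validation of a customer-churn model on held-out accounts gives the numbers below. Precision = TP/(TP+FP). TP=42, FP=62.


Precision = TP/(TP+FP)
= 42/(42+62)
= 42/104 = 40.38%

40.38%


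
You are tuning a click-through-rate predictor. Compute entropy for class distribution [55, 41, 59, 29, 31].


Probabilities: [55/215, 41/215, 59/215, 29/215, 31/215] ≈ [0.2558, 0.1907, 0.2744, 0.1349, 0.1442]
H = -((55/215)·log₂(55/215) + (41/215)·log₂(41/215) + (59/215)·log₂(59/215) + (29/215)·log₂(29/215) + (31/215)·log₂(31/215))
  = 2.2637 bits

2.2637 bits


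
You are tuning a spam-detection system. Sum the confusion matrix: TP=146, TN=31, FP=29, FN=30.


Total = TP + TN + FP + FN
= 146 + 31 + 29 + 30
= 236
(Predicted positive: 175, predicted negative: 61)

236


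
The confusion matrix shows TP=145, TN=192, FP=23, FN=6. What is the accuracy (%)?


Accuracy = (TP+TN)/(TP+TN+FP+FN)
= (145+192)/(366)
= 337/366 = 92.08%

92.08%


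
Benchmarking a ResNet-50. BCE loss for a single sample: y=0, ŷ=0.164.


BCE = -[y·ln(p) + (1-y)·ln(1-p)]
= -0 - 1·ln(1-0.164)
= -ln(0.836) = 0.1791

0.1791


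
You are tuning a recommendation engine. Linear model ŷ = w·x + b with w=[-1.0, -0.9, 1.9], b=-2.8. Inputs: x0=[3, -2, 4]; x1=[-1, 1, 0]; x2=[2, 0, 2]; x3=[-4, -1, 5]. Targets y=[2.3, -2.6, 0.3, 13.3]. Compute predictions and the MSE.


ŷ0 = (-1.0)·(3) + (-0.9)·(-2) + (1.9)·(4) - 2.8 = 3.6
ŷ1 = (-1.0)·(-1) + (-0.9)·(1) + (1.9)·(0) - 2.8 = -2.7
ŷ2 = (-1.0)·(2) + (-0.9)·(0) + (1.9)·(2) - 2.8 = -1.0
ŷ3 = (-1.0)·(-4) + (-0.9)·(-1) + (1.9)·(5) - 2.8 = 11.6
errors² = [1.69, 0.01, 1.69, 2.89]
MSE = 6.2800/4 = 1.57

1.57


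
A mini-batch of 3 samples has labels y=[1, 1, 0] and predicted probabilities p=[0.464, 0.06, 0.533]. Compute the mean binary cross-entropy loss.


L[0] = -ln(0.464) = 0.7679
L[1] = -ln(0.06) = 2.8134
L[2] = -ln(1-0.533) = -ln(0.467) = 0.7614
mean = (0.7679 + 2.8134 + 0.7614)/3 = 1.4476

1.4476


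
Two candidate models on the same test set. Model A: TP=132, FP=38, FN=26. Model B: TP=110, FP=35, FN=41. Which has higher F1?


Model A: P=132/170=0.7765, R=132/158=0.8354, F1=2PR/(P+R)=2TP/(2TP+FP+FN)=264/328=0.8049
Model B: P=110/145=0.7586, R=110/151=0.7285, F1=2PR/(P+R)=2TP/(2TP+FP+FN)=220/296=0.7432
0.8049 > 0.7432 → Model A

Model A


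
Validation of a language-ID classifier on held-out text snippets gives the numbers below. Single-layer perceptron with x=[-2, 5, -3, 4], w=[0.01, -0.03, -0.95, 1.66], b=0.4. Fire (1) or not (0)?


z = (-2)·(0.01) + (5)·(-0.03) + (-3)·(-0.95) + (4)·(1.66) + 0.4
  = 9.72
step(z) = 1 (z≥0)

1


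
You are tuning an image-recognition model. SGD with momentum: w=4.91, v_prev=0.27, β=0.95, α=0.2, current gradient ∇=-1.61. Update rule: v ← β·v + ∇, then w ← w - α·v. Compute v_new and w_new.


v_new = 0.95·0.27 - 1.61 = 0.2565 - 1.61 = -1.3535
w_new = 4.91 - 0.2·-1.3535 = 4.91 + 0.2707 = 5.1807

v_new=-1.3535, w_new=5.1807


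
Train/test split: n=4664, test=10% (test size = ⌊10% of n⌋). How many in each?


Test = ⌊4664·10/100⌋ = 466
Train = 4664 - 466 = 4198

Train: 4198, Test: 466


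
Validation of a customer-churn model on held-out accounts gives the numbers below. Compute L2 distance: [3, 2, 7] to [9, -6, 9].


d = √((3-9)² + (2+ 6)² + (7-9)²)
  = √(36 + 64 + 4)
  = √104 = 10.198

10.198


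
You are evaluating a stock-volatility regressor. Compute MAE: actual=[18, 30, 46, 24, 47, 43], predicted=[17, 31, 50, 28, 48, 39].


Absolute errors: |18-17|=1, |30-31|=1, |46-50|=4, |24-28|=4, |47-48|=1, |43-39|=4
Sum = 15
MAE = 15/6 = 5/2

5/2


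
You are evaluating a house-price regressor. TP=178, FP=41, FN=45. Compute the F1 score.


Precision = 178/219 = 0.8128
Recall = 178/223 = 0.7982
F1 = 2·P·R/(P+R) = 2·TP/(2·TP+FP+FN) = 356/(356+41+45) = 356/442 = 0.8054

0.8054


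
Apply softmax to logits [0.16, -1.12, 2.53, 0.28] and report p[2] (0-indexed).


Exponentials: e^0.16=1.1735, e^-1.12=0.3263, e^2.53=12.5535, e^0.28=1.3231
Sum = 15.3764
Softmax = [0.0763, 0.0212, 0.8164, 0.086]
p[2] = 12.5535/15.3764 = 0.8164

0.8164


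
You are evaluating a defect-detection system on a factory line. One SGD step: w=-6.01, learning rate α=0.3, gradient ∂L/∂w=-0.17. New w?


w_new = w - α·∇
= -6.01 - 0.3·-0.17
= -6.01 + 0.051
= -5.959

-5.959


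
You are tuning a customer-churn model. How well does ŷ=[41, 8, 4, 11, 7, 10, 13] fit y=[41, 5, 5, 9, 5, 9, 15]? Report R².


ȳ = 12.7143
SS_res = Σ(y-ŷ)² = 23
SS_tot = Σ(y-ȳ)² = 1011.43
R² = 1 - SS_res/SS_tot = 1 - 0.0227 = 0.9773

0.9773


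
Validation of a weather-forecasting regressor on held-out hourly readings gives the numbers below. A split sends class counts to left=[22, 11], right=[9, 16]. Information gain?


Parent = [31, 27], H_parent = 0.9966
H_left = 0.9183 (n=33), H_right = 0.9427 (n=25)
H_children = (33/58)·0.9183 + (25/58)·0.9427 = 0.9288
IG = 0.9966 - 0.9288 = 0.0678

0.0678


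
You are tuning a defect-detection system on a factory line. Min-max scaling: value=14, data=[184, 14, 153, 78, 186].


min=14, max=186
(14-14)/(186-14) = 0/172 = 0.0

0.0


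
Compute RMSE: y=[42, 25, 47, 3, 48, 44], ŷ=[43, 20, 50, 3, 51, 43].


MSE = 45/6 = 7.5
RMSE = √(45/6) = 2.7386

2.7386


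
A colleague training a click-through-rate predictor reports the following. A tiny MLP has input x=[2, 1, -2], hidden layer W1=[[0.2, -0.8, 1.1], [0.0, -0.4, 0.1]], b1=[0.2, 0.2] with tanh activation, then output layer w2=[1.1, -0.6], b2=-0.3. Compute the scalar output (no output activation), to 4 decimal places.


z1[0] = (0.2)·(2) + (-0.8)·(1) + (1.1)·(-2) + 0.2 = -2.4
z1[1] = (0.0)·(2) + (-0.4)·(1) + (0.1)·(-2) + 0.2 = -0.4
h = tanh(z1) = [-0.9837, -0.3799]
output = (1.1)·(-0.9837) + (-0.6)·(-0.3799) - 0.3 = -1.1541

-1.1541


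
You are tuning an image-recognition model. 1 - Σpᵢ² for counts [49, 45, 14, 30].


Probabilities: [49/138, 45/138, 14/138, 30/138] ≈ [0.3551, 0.3261, 0.1014, 0.2174]
Σpᵢ² = (2401 + 2025 + 196 + 900)/138² = 5522/19044
Gini = 1 - Σpᵢ² = 1 - 5522/19044 = 0.71

0.71


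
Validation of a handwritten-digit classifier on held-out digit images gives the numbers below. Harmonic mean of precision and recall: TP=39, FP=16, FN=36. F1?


Precision = 39/55 = 0.7091
Recall = 39/75 = 0.52
F1 = 2·P·R/(P+R) = 2·TP/(2·TP+FP+FN) = 78/(78+16+36) = 78/130 = 0.6

0.6


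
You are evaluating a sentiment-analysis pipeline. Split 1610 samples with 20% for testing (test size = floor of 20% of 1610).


Test = ⌊1610·20/100⌋ = 322
Train = 1610 - 322 = 1288

Train: 1288, Test: 322


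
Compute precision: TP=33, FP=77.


Precision = TP/(TP+FP)
= 33/(33+77)
= 33/110 = 30.0%

30.0%


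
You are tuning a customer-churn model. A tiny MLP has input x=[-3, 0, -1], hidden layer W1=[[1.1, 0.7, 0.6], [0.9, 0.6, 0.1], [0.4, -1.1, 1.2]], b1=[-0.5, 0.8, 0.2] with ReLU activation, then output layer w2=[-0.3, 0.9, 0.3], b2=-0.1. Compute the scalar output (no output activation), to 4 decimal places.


z1[0] = (1.1)·(-3) + (0.7)·(0) + (0.6)·(-1) - 0.5 = -4.4
z1[1] = (0.9)·(-3) + (0.6)·(0) + (0.1)·(-1) + 0.8 = -2.0
z1[2] = (0.4)·(-3) + (-1.1)·(0) + (1.2)·(-1) + 0.2 = -2.2
h = ReLU(z1) = [0.0, 0.0, 0.0]
output = (-0.3)·(0.0) + (0.9)·(0.0) + (0.3)·(0.0) - 0.1 = -0.1

-0.1


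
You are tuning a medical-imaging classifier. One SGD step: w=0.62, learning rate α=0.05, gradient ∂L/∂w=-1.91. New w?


w_new = w - α·∇
= 0.62 - 0.05·-1.91
= 0.62 + 0.0955
= 0.7155

0.7155


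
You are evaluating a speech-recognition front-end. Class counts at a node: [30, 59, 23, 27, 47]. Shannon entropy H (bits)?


Probabilities: [30/186, 59/186, 23/186, 27/186, 47/186] ≈ [0.1613, 0.3172, 0.1237, 0.1452, 0.2527]
H = -((30/186)·log₂(30/186) + (59/186)·log₂(59/186) + (23/186)·log₂(23/186) + (27/186)·log₂(27/186) + (47/186)·log₂(47/186))
  = 2.2286 bits

2.2286 bits


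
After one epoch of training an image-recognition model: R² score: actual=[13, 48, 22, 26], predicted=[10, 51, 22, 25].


ȳ = 27.25
SS_res = Σ(y-ŷ)² = 19
SS_tot = Σ(y-ȳ)² = 662.75
R² = 1 - SS_res/SS_tot = 1 - 0.0287 = 0.9713

0.9713


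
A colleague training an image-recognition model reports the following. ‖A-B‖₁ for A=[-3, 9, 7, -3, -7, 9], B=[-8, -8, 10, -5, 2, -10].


d = |-3+ 8| + |9+ 8| + |7-10| + |-3+ 5| + |-7-2| + |9+ 10|
  = 5 + 17 + 3 + 2 + 9 + 19
  = 55

55


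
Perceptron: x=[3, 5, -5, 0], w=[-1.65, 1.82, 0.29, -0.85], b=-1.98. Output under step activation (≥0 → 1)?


z = (3)·(-1.65) + (5)·(1.82) + (-5)·(0.29) + (0)·(-0.85) - 1.98
  = 0.72
step(z) = 1 (z≥0)

1


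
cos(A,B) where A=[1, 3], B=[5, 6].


A·B = 1·5 + 3·6 = 23
‖A‖ = √10 = 3.1623, ‖B‖ = √61 = 7.8102
cos = 23/(√10·√61) = 23/√610 = 0.9312

0.9312


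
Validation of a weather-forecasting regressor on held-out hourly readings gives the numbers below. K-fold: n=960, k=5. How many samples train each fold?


Fold size = 960/5 = 192
Training per fold = 960 - 192 = 768

768


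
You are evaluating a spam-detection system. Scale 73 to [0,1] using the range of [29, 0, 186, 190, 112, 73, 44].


min=0, max=190
(73-0)/(190-0) = 73/190 = 0.3842

0.3842


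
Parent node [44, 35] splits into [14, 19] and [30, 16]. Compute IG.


Parent = [44, 35], H_parent = 0.9906
H_left = 0.9834 (n=33), H_right = 0.9321 (n=46)
H_children = (33/79)·0.9834 + (46/79)·0.9321 = 0.9535
IG = 0.9906 - 0.9535 = 0.0371

0.0371


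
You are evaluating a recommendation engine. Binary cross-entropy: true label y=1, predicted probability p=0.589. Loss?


BCE = -[y·ln(p) + (1-y)·ln(1-p)]
= -1·ln(0.589) - 0
= -ln(0.589) = 0.5293

0.5293


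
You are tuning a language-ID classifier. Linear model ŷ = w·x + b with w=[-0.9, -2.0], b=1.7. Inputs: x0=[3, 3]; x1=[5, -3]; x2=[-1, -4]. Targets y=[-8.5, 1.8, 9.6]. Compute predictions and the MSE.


ŷ0 = (-0.9)·(3) + (-2.0)·(3) + 1.7 = -7.0
ŷ1 = (-0.9)·(5) + (-2.0)·(-3) + 1.7 = 3.2
ŷ2 = (-0.9)·(-1) + (-2.0)·(-4) + 1.7 = 10.6
errors² = [2.25, 1.96, 1.0]
MSE = 5.2100/3 = 1.7367

1.7367


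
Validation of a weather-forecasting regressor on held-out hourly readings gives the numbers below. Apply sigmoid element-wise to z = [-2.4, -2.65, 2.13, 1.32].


σ(-2.4) = 1/(1+e^2.4) = 0.0832
σ(-2.65) = 1/(1+e^2.65) = 0.066
σ(2.13) = 1/(1+e^-2.13) = 0.8938
σ(1.32) = 1/(1+e^-1.32) = 0.7892
result = [0.0832, 0.066, 0.8938, 0.7892]

[0.0832, 0.066, 0.8938, 0.7892]


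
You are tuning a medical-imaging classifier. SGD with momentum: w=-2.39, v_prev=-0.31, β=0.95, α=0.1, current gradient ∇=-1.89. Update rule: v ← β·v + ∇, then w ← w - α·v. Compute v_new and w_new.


v_new = 0.95·-0.31 - 1.89 = -0.2945 - 1.89 = -2.1845
w_new = -2.39 - 0.1·-2.1845 = -2.39 + 0.21845 = -2.17155

v_new=-2.1845, w_new=-2.17155


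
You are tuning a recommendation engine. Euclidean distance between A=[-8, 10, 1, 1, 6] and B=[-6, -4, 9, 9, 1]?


d = √((-8+ 6)² + (10+ 4)² + (1-9)² + (1-9)² + (6-1)²)
  = √(4 + 196 + 64 + 64 + 25)
  = √353 = 18.7883

18.7883


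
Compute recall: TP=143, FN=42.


Recall = TP/(TP+FN)
= 143/(143+42)
= 143/185 = 77.3%

77.3%


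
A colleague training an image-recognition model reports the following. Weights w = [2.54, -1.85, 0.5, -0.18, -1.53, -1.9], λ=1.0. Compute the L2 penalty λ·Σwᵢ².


‖w‖₂² = (2.54)² + (-1.85)² + (0.5)² + (-0.18)² + (-1.53)² + (-1.9)²
     = 6.4516 + 3.4225 + 0.25 + 0.0324 + 2.3409 + 3.61
     = 16.1074
λ·‖w‖₂² = 1.0·16.1074 = 16.1074

16.1074


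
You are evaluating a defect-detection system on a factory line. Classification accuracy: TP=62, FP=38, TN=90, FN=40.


Accuracy = (TP+TN)/(TP+TN+FP+FN)
= (62+90)/(230)
= 152/230 = 66.09%

66.09%


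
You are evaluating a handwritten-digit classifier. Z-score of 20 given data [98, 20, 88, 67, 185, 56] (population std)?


μ = 85.6667, σ = 50.9335
z = (20 - 85.6667)/50.9335 = -1.2893

-1.2893


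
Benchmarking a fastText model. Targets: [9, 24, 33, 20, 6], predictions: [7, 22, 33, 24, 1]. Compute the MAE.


Absolute errors: |9-7|=2, |24-22|=2, |33-33|=0, |20-24|=4, |6-1|=5
Sum = 13
MAE = 13/5 = 13/5

13/5


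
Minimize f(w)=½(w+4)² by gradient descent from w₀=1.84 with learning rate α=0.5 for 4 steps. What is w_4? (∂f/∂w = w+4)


step 1: grad = 1.84+4 = 5.84; w = 1.84 - 0.5·(5.84) = -1.08
step 2: grad = -1.08+4 = 2.92; w = -1.08 - 0.5·(2.92) = -2.54
step 3: grad = -2.54+4 = 1.46; w = -2.54 - 0.5·(1.46) = -3.27
step 4: grad = -3.27+4 = 0.73; w = -3.27 - 0.5·(0.73) = -3.635

-3.635


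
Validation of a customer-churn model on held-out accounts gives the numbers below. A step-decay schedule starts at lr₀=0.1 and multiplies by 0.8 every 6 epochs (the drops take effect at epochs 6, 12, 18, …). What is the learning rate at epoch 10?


n_drops = ⌊10/6⌋ = 1
lr = 0.1·0.8^1 = 0.1·0.8 = 0.08

0.08


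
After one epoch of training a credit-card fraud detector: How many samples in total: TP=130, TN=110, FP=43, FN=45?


Total = TP + TN + FP + FN
= 130 + 110 + 43 + 45
= 328
(Predicted positive: 173, predicted negative: 155)

328


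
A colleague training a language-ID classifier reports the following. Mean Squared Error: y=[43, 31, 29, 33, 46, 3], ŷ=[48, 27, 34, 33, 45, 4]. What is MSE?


Squared errors: (43-48)²=25, (31-27)²=16, (29-34)²=25, (33-33)²=0, (46-45)²=1, (3-4)²=1
Sum = 68
MSE = 68/6 = 34/3

34/3


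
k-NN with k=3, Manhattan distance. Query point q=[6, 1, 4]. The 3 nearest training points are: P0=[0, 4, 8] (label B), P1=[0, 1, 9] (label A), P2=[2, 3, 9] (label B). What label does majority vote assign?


d(q,P0) = 13  (label B)
d(q,P1) = 11  (label A)
d(q,P2) = 11  (label B)
Votes: A=1, B=2
Majority → B

B


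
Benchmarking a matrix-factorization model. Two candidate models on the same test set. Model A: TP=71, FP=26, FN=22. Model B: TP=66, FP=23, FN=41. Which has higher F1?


Model A: P=71/97=0.732, R=71/93=0.7634, F1=2PR/(P+R)=2TP/(2TP+FP+FN)=142/190=0.7474
Model B: P=66/89=0.7416, R=66/107=0.6168, F1=2PR/(P+R)=2TP/(2TP+FP+FN)=132/196=0.6735
0.7474 > 0.6735 → Model A

Model A


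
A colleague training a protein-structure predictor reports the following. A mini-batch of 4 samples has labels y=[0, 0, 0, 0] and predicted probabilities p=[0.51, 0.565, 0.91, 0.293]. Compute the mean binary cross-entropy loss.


L[0] = -ln(1-0.51) = -ln(0.49) = 0.7133
L[1] = -ln(1-0.565) = -ln(0.435) = 0.8324
L[2] = -ln(1-0.91) = -ln(0.09) = 2.4079
L[3] = -ln(1-0.293) = -ln(0.707) = 0.3467
mean = (0.7133 + 0.8324 + 2.4079 + 0.3467)/4 = 1.0751

1.0751


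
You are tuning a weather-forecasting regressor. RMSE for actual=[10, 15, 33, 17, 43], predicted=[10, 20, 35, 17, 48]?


MSE = 54/5 = 10.8
RMSE = √(54/5) = 3.2863

3.2863


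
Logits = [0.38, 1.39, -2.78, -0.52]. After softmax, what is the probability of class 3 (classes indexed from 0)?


Exponentials: e^0.38=1.4623, e^1.39=4.0149, e^-2.78=0.062, e^-0.52=0.5945
Sum = 6.1337
Softmax = [0.2384, 0.6546, 0.0101, 0.0969]
p[3] = 0.5945/6.1337 = 0.0969

0.0969


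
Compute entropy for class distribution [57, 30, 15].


Probabilities: [57/102, 30/102, 15/102] ≈ [0.5588, 0.2941, 0.1471]
H = -((57/102)·log₂(57/102) + (30/102)·log₂(30/102) + (15/102)·log₂(15/102))
  = 1.3951 bits

1.3951 bits


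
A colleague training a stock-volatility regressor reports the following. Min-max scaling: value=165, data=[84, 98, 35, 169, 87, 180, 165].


min=35, max=180
(165-35)/(180-35) = 130/145 = 0.8966

0.8966


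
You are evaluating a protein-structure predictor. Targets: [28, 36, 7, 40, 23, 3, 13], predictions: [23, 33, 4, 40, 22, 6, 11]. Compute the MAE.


Absolute errors: |28-23|=5, |36-33|=3, |7-4|=3, |40-40|=0, |23-22|=1, |3-6|=3, |13-11|=2
Sum = 17
MAE = 17/7 = 17/7

17/7


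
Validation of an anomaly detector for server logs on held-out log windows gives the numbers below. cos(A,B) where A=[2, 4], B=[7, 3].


A·B = 2·7 + 4·3 = 26
‖A‖ = √20 = 4.4721, ‖B‖ = √58 = 7.6158
cos = 26/(√20·√58) = 26/√1160 = 0.7634

0.7634


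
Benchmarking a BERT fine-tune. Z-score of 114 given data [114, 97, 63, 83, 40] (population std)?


μ = 79.4, σ = 25.8503
z = (114 - 79.4)/25.8503 = 1.3385

1.3385


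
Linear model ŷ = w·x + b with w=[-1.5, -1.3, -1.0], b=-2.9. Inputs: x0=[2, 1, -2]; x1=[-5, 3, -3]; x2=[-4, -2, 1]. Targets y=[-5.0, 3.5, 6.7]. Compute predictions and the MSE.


ŷ0 = (-1.5)·(2) + (-1.3)·(1) + (-1.0)·(-2) - 2.9 = -5.2
ŷ1 = (-1.5)·(-5) + (-1.3)·(3) + (-1.0)·(-3) - 2.9 = 3.7
ŷ2 = (-1.5)·(-4) + (-1.3)·(-2) + (-1.0)·(1) - 2.9 = 4.7
errors² = [0.04, 0.04, 4.0]
MSE = 4.0800/3 = 1.36

1.36


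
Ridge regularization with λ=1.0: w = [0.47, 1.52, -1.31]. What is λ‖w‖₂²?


‖w‖₂² = (0.47)² + (1.52)² + (-1.31)²
     = 0.2209 + 2.3104 + 1.7161
     = 4.2474
λ·‖w‖₂² = 1.0·4.2474 = 4.2474

4.2474


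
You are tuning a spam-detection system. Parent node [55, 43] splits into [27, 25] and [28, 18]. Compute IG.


Parent = [55, 43], H_parent = 0.9892
H_left = 0.9989 (n=52), H_right = 0.9656 (n=46)
H_children = (52/98)·0.9989 + (46/98)·0.9656 = 0.9833
IG = 0.9892 - 0.9833 = 0.0059

0.0059


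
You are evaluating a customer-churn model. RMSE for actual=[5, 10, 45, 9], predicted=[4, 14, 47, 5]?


MSE = 37/4 = 9.25
RMSE = √(37/4) = 3.0414

3.0414


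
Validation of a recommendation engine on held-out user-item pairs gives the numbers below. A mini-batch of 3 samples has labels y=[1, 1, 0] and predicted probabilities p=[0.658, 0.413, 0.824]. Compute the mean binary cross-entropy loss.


L[0] = -ln(0.658) = 0.4186
L[1] = -ln(0.413) = 0.8843
L[2] = -ln(1-0.824) = -ln(0.176) = 1.7373
mean = (0.4186 + 0.8843 + 1.7373)/3 = 1.0134

1.0134


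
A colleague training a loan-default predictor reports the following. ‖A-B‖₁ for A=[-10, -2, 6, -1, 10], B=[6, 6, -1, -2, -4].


d = |-10-6| + |-2-6| + |6+ 1| + |-1+ 2| + |10+ 4|
  = 16 + 8 + 7 + 1 + 14
  = 46

46


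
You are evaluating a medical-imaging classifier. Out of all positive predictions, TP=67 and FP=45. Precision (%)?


Precision = TP/(TP+FP)
= 67/(67+45)
= 67/112 = 59.82%

59.82%


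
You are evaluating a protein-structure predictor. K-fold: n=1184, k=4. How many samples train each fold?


Fold size = 1184/4 = 296
Training per fold = 1184 - 296 = 888

888


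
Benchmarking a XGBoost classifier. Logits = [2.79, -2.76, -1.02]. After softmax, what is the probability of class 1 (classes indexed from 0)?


Exponentials: e^2.79=16.281, e^-2.76=0.0633, e^-1.02=0.3606
Sum = 16.7049
Softmax = [0.9746, 0.0038, 0.0216]
p[1] = 0.0633/16.7049 = 0.0038

0.0038


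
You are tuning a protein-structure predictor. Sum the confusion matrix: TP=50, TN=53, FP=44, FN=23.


Total = TP + TN + FP + FN
= 50 + 53 + 44 + 23
= 170
(Predicted positive: 94, predicted negative: 76)

170


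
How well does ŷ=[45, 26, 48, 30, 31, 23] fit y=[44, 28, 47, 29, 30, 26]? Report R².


ȳ = 34
SS_res = Σ(y-ŷ)² = 17
SS_tot = Σ(y-ȳ)² = 410
R² = 1 - SS_res/SS_tot = 1 - 0.0415 = 0.9585

0.9585


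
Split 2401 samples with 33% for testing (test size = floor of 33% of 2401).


Test = ⌊2401·33/100⌋ = 792
Train = 2401 - 792 = 1609

Train: 1609, Test: 792


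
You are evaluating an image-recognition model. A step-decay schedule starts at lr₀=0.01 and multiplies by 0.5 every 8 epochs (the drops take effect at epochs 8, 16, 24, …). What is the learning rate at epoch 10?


n_drops = ⌊10/8⌋ = 1
lr = 0.01·0.5^1 = 0.01·0.5 = 0.005

0.005


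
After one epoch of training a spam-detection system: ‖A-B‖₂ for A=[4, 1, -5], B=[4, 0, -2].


d = √((4-4)² + (1-0)² + (-5+ 2)²)
  = √(0 + 1 + 9)
  = √10 = 3.1623

3.1623


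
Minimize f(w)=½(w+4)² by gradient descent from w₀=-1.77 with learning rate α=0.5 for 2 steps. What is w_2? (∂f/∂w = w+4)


step 1: grad = -1.77+4 = 2.23; w = -1.77 - 0.5·(2.23) = -2.885
step 2: grad = -2.885+4 = 1.115; w = -2.885 - 0.5·(1.115) = -3.4425

-3.4425


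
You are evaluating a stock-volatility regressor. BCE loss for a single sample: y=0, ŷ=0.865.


BCE = -[y·ln(p) + (1-y)·ln(1-p)]
= -0 - 1·ln(1-0.865)
= -ln(0.135) = 2.0025

2.0025


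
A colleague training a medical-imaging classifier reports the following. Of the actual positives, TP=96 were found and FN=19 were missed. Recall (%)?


Recall = TP/(TP+FN)
= 96/(96+19)
= 96/115 = 83.48%

83.48%


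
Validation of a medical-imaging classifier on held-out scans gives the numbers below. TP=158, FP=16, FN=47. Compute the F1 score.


Precision = 158/174 = 0.908
Recall = 158/205 = 0.7707
F1 = 2·P·R/(P+R) = 2·TP/(2·TP+FP+FN) = 316/(316+16+47) = 316/379 = 0.8338

0.8338


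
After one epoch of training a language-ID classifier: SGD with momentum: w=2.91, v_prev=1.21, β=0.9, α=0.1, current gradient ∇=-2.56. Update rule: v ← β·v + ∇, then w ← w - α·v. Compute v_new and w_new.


v_new = 0.9·1.21 - 2.56 = 1.089 - 2.56 = -1.471
w_new = 2.91 - 0.1·-1.471 = 2.91 + 0.1471 = 3.0571

v_new=-1.471, w_new=3.0571


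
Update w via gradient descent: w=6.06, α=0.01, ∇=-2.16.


w_new = w - α·∇
= 6.06 - 0.01·-2.16
= 6.06 + 0.0216
= 6.0816

6.0816


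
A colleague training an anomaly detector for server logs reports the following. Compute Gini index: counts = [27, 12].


Probabilities: [27/39, 12/39] ≈ [0.6923, 0.3077]
Σpᵢ² = (729 + 144)/39² = 873/1521
Gini = 1 - Σpᵢ² = 1 - 873/1521 = 0.426

0.426


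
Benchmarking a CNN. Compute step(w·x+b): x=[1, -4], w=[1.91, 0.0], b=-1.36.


z = (1)·(1.91) + (-4)·(0.0) - 1.36
  = 0.55
step(z) = 1 (z≥0)

1


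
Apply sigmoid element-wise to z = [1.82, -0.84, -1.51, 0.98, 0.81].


σ(1.82) = 1/(1+e^-1.82) = 0.8606
σ(-0.84) = 1/(1+e^0.84) = 0.3015
σ(-1.51) = 1/(1+e^1.51) = 0.1809
σ(0.98) = 1/(1+e^-0.98) = 0.7271
σ(0.81) = 1/(1+e^-0.81) = 0.6921
result = [0.8606, 0.3015, 0.1809, 0.7271, 0.6921]

[0.8606, 0.3015, 0.1809, 0.7271, 0.6921]


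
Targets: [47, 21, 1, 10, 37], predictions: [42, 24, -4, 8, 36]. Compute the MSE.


Squared errors: (47-42)²=25, (21-24)²=9, (1+ 4)²=25, (10-8)²=4, (37-36)²=1
Sum = 64
MSE = 64/5 = 64/5

64/5


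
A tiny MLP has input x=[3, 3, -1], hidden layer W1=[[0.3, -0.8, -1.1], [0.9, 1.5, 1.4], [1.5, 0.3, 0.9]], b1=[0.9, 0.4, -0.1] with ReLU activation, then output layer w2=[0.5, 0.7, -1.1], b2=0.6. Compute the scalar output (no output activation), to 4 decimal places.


z1[0] = (0.3)·(3) + (-0.8)·(3) + (-1.1)·(-1) + 0.9 = 0.5
z1[1] = (0.9)·(3) + (1.5)·(3) + (1.4)·(-1) + 0.4 = 6.2
z1[2] = (1.5)·(3) + (0.3)·(3) + (0.9)·(-1) - 0.1 = 4.4
h = ReLU(z1) = [0.5, 6.2, 4.4]
output = (0.5)·(0.5) + (0.7)·(6.2) + (-1.1)·(4.4) + 0.6 = 0.35

0.35


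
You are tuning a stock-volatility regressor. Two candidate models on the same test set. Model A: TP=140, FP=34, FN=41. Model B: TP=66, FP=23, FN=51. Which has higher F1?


Model A: P=140/174=0.8046, R=140/181=0.7735, F1=2PR/(P+R)=2TP/(2TP+FP+FN)=280/355=0.7887
Model B: P=66/89=0.7416, R=66/117=0.5641, F1=2PR/(P+R)=2TP/(2TP+FP+FN)=132/206=0.6408
0.7887 > 0.6408 → Model A

Model A


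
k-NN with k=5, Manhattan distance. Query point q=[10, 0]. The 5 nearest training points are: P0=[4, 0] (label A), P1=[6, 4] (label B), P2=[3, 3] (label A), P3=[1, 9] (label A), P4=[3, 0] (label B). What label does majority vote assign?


d(q,P0) = 6  (label A)
d(q,P1) = 8  (label B)
d(q,P2) = 10  (label A)
d(q,P3) = 18  (label A)
d(q,P4) = 7  (label B)
Votes: A=3, B=2
Majority → A

A


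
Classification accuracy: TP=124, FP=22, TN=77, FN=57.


Accuracy = (TP+TN)/(TP+TN+FP+FN)
= (124+77)/(280)
= 201/280 = 71.79%

71.79%


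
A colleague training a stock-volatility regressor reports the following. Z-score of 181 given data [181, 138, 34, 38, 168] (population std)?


μ = 111.8, σ = 63.4552
z = (181 - 111.8)/63.4552 = 1.0905

1.0905


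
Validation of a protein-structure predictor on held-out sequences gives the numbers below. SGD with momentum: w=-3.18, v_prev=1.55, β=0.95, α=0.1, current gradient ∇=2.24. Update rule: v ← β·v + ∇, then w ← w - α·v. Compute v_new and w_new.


v_new = 0.95·1.55 + 2.24 = 1.4725 + 2.24 = 3.7125
w_new = -3.18 - 0.1·3.7125 = -3.18 - 0.37125 = -3.55125

v_new=3.7125, w_new=-3.55125


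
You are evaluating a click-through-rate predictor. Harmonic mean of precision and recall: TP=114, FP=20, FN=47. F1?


Precision = 114/134 = 0.8507
Recall = 114/161 = 0.7081
F1 = 2·P·R/(P+R) = 2·TP/(2·TP+FP+FN) = 228/(228+20+47) = 228/295 = 0.7729

0.7729


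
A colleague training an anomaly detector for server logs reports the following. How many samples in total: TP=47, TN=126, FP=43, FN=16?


Total = TP + TN + FP + FN
= 47 + 126 + 43 + 16
= 232
(Predicted positive: 90, predicted negative: 142)

232


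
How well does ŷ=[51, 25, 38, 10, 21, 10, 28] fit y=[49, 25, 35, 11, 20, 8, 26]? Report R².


ȳ = 24.8571
SS_res = Σ(y-ŷ)² = 23
SS_tot = Σ(y-ȳ)² = 1186.86
R² = 1 - SS_res/SS_tot = 1 - 0.0194 = 0.9806

0.9806


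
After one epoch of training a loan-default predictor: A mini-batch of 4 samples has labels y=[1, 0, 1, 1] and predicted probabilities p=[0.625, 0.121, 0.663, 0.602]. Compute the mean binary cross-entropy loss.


L[0] = -ln(0.625) = 0.47
L[1] = -ln(1-0.121) = -ln(0.879) = 0.129
L[2] = -ln(0.663) = 0.411
L[3] = -ln(0.602) = 0.5075
mean = (0.47 + 0.129 + 0.411 + 0.5075)/4 = 0.3794

0.3794


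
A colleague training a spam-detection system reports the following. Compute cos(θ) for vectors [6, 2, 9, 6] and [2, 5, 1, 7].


A·B = 6·2 + 2·5 + 9·1 + 6·7 = 73
‖A‖ = √157 = 12.53, ‖B‖ = √79 = 8.8882
cos = 73/(√157·√79) = 73/√12403 = 0.6555

0.6555


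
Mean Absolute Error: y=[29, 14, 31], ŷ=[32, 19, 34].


Absolute errors: |29-32|=3, |14-19|=5, |31-34|=3
Sum = 11
MAE = 11/3 = 11/3

11/3


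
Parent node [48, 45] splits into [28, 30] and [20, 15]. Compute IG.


Parent = [48, 45], H_parent = 0.9992
H_left = 0.9991 (n=58), H_right = 0.9852 (n=35)
H_children = (58/93)·0.9991 + (35/93)·0.9852 = 0.9939
IG = 0.9992 - 0.9939 = 0.0053

0.0053


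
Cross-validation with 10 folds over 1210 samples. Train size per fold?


Fold size = 1210/10 = 121
Training per fold = 1210 - 121 = 1089

1089


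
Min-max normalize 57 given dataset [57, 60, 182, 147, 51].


min=51, max=182
(57-51)/(182-51) = 6/131 = 0.0458

0.0458


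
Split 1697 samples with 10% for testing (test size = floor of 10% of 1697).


Test = ⌊1697·10/100⌋ = 169
Train = 1697 - 169 = 1528

Train: 1528, Test: 169


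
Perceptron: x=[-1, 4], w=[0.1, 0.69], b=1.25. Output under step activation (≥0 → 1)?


z = (-1)·(0.1) + (4)·(0.69) + 1.25
  = 3.91
step(z) = 1 (z≥0)

1


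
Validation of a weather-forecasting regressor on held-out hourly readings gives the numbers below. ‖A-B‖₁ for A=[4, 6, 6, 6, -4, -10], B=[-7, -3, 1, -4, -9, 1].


d = |4+ 7| + |6+ 3| + |6-1| + |6+ 4| + |-4+ 9| + |-10-1|
  = 11 + 9 + 5 + 10 + 5 + 11
  = 51

51


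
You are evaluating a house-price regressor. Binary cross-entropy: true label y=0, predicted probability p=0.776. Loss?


BCE = -[y·ln(p) + (1-y)·ln(1-p)]
= -0 - 1·ln(1-0.776)
= -ln(0.224) = 1.4961

1.4961


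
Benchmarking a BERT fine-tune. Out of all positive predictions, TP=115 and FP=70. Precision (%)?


Precision = TP/(TP+FP)
= 115/(115+70)
= 115/185 = 62.16%

62.16%


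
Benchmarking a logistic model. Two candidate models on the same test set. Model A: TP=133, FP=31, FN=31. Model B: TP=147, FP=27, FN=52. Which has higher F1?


Model A: P=133/164=0.811, R=133/164=0.811, F1=2PR/(P+R)=2TP/(2TP+FP+FN)=266/328=0.811
Model B: P=147/174=0.8448, R=147/199=0.7387, F1=2PR/(P+R)=2TP/(2TP+FP+FN)=294/373=0.7882
0.811 > 0.7882 → Model A

Model A


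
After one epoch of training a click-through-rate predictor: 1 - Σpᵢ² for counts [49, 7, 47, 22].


Probabilities: [49/125, 7/125, 47/125, 22/125] ≈ [0.392, 0.056, 0.376, 0.176]
Σpᵢ² = (2401 + 49 + 2209 + 484)/125² = 5143/15625
Gini = 1 - Σpᵢ² = 1 - 5143/15625 = 0.6708

0.6708


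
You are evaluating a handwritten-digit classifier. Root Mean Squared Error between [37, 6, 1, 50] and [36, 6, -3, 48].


MSE = 21/4 = 5.25
RMSE = √(21/4) = 2.2913

2.2913


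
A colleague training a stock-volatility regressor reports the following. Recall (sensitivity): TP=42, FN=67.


Recall = TP/(TP+FN)
= 42/(42+67)
= 42/109 = 38.53%

38.53%


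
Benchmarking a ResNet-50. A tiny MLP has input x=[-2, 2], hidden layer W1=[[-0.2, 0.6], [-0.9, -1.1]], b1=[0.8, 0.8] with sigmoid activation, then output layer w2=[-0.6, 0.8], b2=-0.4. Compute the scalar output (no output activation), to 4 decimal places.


z1[0] = (-0.2)·(-2) + (0.6)·(2) + 0.8 = 2.4
z1[1] = (-0.9)·(-2) + (-1.1)·(2) + 0.8 = 0.4
h = sigmoid(z1) = [0.9168, 0.5987]
output = (-0.6)·(0.9168) + (0.8)·(0.5987) - 0.4 = -0.4711

-0.4711


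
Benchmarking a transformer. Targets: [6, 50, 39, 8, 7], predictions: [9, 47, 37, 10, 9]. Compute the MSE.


Squared errors: (6-9)²=9, (50-47)²=9, (39-37)²=4, (8-10)²=4, (7-9)²=4
Sum = 30
MSE = 30/5 = 6

6


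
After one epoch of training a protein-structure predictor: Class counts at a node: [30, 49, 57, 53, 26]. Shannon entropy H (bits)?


Probabilities: [30/215, 49/215, 57/215, 53/215, 26/215] ≈ [0.1395, 0.2279, 0.2651, 0.2465, 0.1209]
H = -((30/215)·log₂(30/215) + (49/215)·log₂(49/215) + (57/215)·log₂(57/215) + (53/215)·log₂(53/215) + (26/215)·log₂(26/215))
  = 2.2571 bits

2.2571 bits
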